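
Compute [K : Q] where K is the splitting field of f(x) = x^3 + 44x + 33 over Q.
[K : Q] = 6

By the rational root test, any rational root of the monic integer polynomial f(x) = x^3 + 44x + 33 must be an integer dividing the constant term 33, i.e. one of ±{1, 3, 11, 33}. Evaluating: f(1) = 78, f(-1) = -12, f(3) = 192, f(-3) = -126, f(11) = 1848, f(-11) = -1782, f(33) = 37422, f(-33) = -37356; none is 0, so f has no rational root and is therefore irreducible over Q (a cubic with no linear factor over a field is irreducible). For an irreducible cubic, the Galois group is A_3 or S_3 according as the discriminant disc(f) = -4a^3 - 27b^2 = -4·(44)^3 - 27·(33)^2 = -370139 is or is not a square in Q. Here disc(f) = -370139 is not a perfect square in Q, so the Galois group of f over Q is not contained in A_3 and must be all of S_3. The splitting field has degree |S_3| = 6 over Q, so [K : Q] = 6.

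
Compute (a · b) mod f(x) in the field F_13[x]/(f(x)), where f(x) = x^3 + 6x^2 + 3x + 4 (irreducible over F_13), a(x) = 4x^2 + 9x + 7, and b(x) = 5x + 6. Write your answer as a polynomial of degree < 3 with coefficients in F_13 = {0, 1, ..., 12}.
a · b ≡ x^2 + 3x + 1 (mod f(x))

Multiply in F_13[x]: a(x)·b(x) = (4x^2 + 9x + 7)·(5x + 6) = 7x^3 + 4x^2 + 11x + 3. This has degree ≥ 3, so divide by f(x) over F_13: 7x^3 + 4x^2 + 11x + 3 = (7)·(x^3 + 6x^2 + 3x + 4) + (x^2 + 3x + 1). Hence a·b ≡ x^2 + 3x + 1 (mod f). (F_13[x]/(f) is a field with 13^3 = 2197 elements since f is irreducible of degree 3.)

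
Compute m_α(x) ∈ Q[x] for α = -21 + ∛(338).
m_α(x) = x^3 + 63x^2 + 1323x + 8923

Set β = α + 21 = ∛(338), so β^3 = 338. Then (α + 21)^3 - 338 = 0, i.e. α is a root of g(x) = (x + 21)^3 - 338 = x^3 + 63x^2 + 1323x + 8923. Since g(x) = h(x + 21) where h(x) = x^3 - 338, and h is irreducible over Q (because 338 is not a perfect cube, so h has no rational root, and a monic cubic with no rational root is irreducible), g is also irreducible (irreducibility is preserved under the substitution x → x + 21). Hence m_α(x) = x^3 + 63x^2 + 1323x + 8923.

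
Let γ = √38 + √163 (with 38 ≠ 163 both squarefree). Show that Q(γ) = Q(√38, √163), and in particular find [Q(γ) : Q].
[Q(γ) : Q] = 4 (equivalently, Q(γ) = Q(√38, √163))

Obviously Q(γ) ⊆ Q(√38, √163), and [Q(√38, √163):Q] = 4 (since 38, 163 are distinct squarefree integers > 1 with 6194 not a perfect square). To show equality we compute the minimal polynomial of γ. From γ = √38 + √163: γ^2 = 38 + 2√(6194) + 163 = 201 + 2√(6194), so γ^2 - 201 = 2√(6194); squaring, (γ^2 - 201)^2 = 4·6194, i.e. γ^4 - 402γ^2 + 40401 - 24776 = 0, i.e. γ^4 - 402γ^2 + 15625 = 0. So γ is a root of x^4 - 402x^2 + 15625. This polynomial is irreducible over Q: it has no rational root (each ±√38 ± √163 is irrational), and any factorization into two quadratics over Q would force √(6194) ∈ Q (pairing opposite roots) or √38, √163 ∈ Q (other pairings), all impossible. Hence [Q(γ):Q] = 4 = [Q(√38, √163):Q], so Q(γ) = Q(√38, √163).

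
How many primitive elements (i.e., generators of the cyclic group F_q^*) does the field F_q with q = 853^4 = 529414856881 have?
There are φ(529414856880) = 104044953600 primitive elements

F_q^* is cyclic of order q - 1 = 529414856880. A cyclic group of order m has exactly φ(m) generators. Here m = 529414856880 = 2^4 · 3 · 5 · 7 · 13 · 29 · 61 · 71 · 193, so the number of primitive elements is φ(529414856880) = 104044953600.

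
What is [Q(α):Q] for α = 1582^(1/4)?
[Q(α):Q] = 4

α is a root of x^4 - 1582. By Eisenstein's criterion at the prime p = 2 (which divides the constant term 1582 but p^2 = 4 does not, since 1582 is squarefree), x^4 - 1582 is irreducible over Q. Hence [Q(α):Q] = 4.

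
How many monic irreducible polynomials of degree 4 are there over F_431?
There are 8626740840 monic irreducible polynomials of degree 4 over F_431

Each element of F_{431^4} that lies in no proper subfield is a root of exactly one monic irreducible of degree 4 over F_431, and each such polynomial has 4 distinct roots in F_{431^4}. By Möbius inversion the count is N_431(4) = (1/4) Σ_{d|4} μ(4/d) · 431^d = (1/4)(μ(4)·431^1 + μ(2)·431^2 + μ(1)·431^4) = 34506963360/4 = 8626740840.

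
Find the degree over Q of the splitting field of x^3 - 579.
[K : Q] = 6

The roots of x^3 - 579 are ∛579, ω∛579, ω^2∛579 where ω = e^(2πi/3) is a primitive cube root of unity, so K = Q(∛579, ω). Now [Q(∛579):Q] = 3 (since 579 is not a perfect cube, x^3 - 579 is irreducible) and [Q(ω):Q] = 2. Both 2 and 3 divide [K:Q], and [K:Q] ≤ 3·2 = 6, so [K:Q] = 6. (Equivalently: Q(∛579) ⊂ R but ω ∉ R, so [K : Q(∛579)] = 2.)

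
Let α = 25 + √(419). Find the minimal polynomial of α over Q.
m_α(x) = x^2 - 50x + 206

From α - 25 = √(419), squaring gives (α - 25)^2 = 419, i.e. α^2 - 50α + 625 = 419, so α^2 - 50α + 206 = 0. The discriminant of x^2 - 50x + 206 is (-50)^2 - 4·(206) = 2500 - 824 = 1676, and 4·(419) is not a perfect square in Q since 419 is squarefree and ≠ 1. Hence x^2 - 50x + 206 is irreducible over Q and is the minimal polynomial of α.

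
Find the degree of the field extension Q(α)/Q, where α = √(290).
[Q(α):Q] = 2

[Q(α):Q] equals the degree of the minimal polynomial of α. Here α^2 = 290 and x^2 - 290 is irreducible (d = 290 is squarefree, ≠ 1, hence not a square), so deg(m_α) = 2. Thus [Q(α):Q] = 2.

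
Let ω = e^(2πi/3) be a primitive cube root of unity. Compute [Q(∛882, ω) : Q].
[Q(∛882, ω) : Q] = 6

[Q(∛882):Q] = 3 (min poly x^3 - 882, irreducible since 882 is not a perfect cube). [Q(ω):Q] = 2 (min poly x^2 + x + 1). Since Q(∛882) ⊂ R and ω ∉ R, we have ω ∉ Q(∛882), so x^2 + x + 1 remains irreducible over Q(∛882) and [Q(∛882, ω) : Q(∛882)] = 2. By the tower law, [Q(∛882, ω) : Q] = 3 · 2 = 6. (In fact Q(∛882, ω) is the splitting field of x^3 - 882 over Q.)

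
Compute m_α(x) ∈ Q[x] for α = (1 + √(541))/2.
m_α(x) = x^2 - x - 135

From 2α - 1 = √(541), squaring gives (2α - 1)^2 = 541, i.e. 4α^2 - 4α + 1 = 541, so α^2 - α + (1 - 541)/4 = 0. Since 541 ≡ 1 (mod 4), (1 - 541)/4 = -135 ∈ Z. The polynomial x^2 - x - 135 has discriminant 1 - 4·(-135) = 541, which is not a perfect square in Q (d = 541 is squarefree and ≠ 1), so x^2 - x - 135 is irreducible over Q. It is the minimal polynomial of α.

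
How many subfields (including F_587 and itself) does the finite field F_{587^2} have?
F_{587^2} has 2 subfields

The subfields of F_{p^n} are exactly the fields F_{p^d} for d | n (each is the fixed field of the unique index-d subgroup of Gal(F_{p^n}/F_p) ≅ Z/nZ). The divisors of n = 2 are {1, 2}, giving 2 subfields: F_{587^1}, F_{587^2}.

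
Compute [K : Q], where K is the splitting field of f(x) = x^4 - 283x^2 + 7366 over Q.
[K : Q] = 4

Solving the quadratic in x^2: x^2 = (283 ± √(283^2 - 4·7366))/2 = (283 ± √50625)/2 = (283 ± 225)/2, giving x^2 = 29 or x^2 = 254. So f(x) = (x^2 - 29)(x^2 - 254) and the roots of f are ±√29, ±√254. Hence the splitting field is K = Q(√29, √254). Since 29 and 254 are distinct squarefree integers > 1, their product 7366 is not a perfect square, so √254 ∉ Q(√29). By the tower law [K:Q] = [Q(√29,√254):Q(√29)] · [Q(√29):Q] = 2 · 2 = 4.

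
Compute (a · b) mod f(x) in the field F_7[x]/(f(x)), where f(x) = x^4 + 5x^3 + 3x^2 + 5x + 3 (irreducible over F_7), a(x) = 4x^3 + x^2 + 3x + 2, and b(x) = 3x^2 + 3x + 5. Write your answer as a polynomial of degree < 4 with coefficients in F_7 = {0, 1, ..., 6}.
a · b ≡ 4x^3 + 4x^2 + 5 (mod f(x))

Multiply in F_7[x]: a(x)·b(x) = (4x^3 + x^2 + 3x + 2)·(3x^2 + 3x + 5) = 5x^5 + x^4 + 4x^3 + 6x^2 + 3. This has degree ≥ 4, so divide by f(x) over F_7: 5x^5 + x^4 + 4x^3 + 6x^2 + 3 = (5x + 4)·(x^4 + 5x^3 + 3x^2 + 5x + 3) + (4x^3 + 4x^2 + 5). Hence a·b ≡ 4x^3 + 4x^2 + 5 (mod f). (F_7[x]/(f) is a field with 7^4 = 2401 elements since f is irreducible of degree 4.)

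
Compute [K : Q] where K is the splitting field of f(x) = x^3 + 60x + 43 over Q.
[K : Q] = 6

By the rational root test, any rational root of the monic integer polynomial f(x) = x^3 + 60x + 43 must be an integer dividing the constant term 43, i.e. one of ±{1, 43}. Evaluating: f(1) = 104, f(-1) = -18, f(43) = 82130, f(-43) = -82044; none is 0, so f has no rational root and is therefore irreducible over Q (a cubic with no linear factor over a field is irreducible). For an irreducible cubic, the Galois group is A_3 or S_3 according as the discriminant disc(f) = -4a^3 - 27b^2 = -4·(60)^3 - 27·(43)^2 = -913923 is or is not a square in Q. Here disc(f) = -913923 is not a perfect square in Q, so the Galois group of f over Q is not contained in A_3 and must be all of S_3. The splitting field has degree |S_3| = 6 over Q, so [K : Q] = 6.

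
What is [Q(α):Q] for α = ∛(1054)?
[Q(α):Q] = 3

The minimal polynomial of α is x^3 - 1054, irreducible over Q since 1054 is not a perfect cube (so x^3 - 1054 has no rational root). Hence [Q(α):Q] = deg(m_α) = 3.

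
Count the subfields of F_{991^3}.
F_{991^3} has 2 subfields

The subfields of F_{p^n} are exactly the fields F_{p^d} for d | n (each is the fixed field of the unique index-d subgroup of Gal(F_{p^n}/F_p) ≅ Z/nZ). The divisors of n = 3 are {1, 3}, giving 2 subfields: F_{991^1}, F_{991^3}.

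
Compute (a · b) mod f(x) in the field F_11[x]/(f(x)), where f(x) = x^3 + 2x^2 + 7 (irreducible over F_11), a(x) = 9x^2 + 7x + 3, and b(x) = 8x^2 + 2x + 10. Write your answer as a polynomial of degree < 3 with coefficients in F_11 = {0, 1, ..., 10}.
a · b ≡ 4x^2 + x + 3 (mod f(x))

Multiply in F_11[x]: a(x)·b(x) = (9x^2 + 7x + 3)·(8x^2 + 2x + 10) = 6x^4 + 8x^3 + 7x^2 + 10x + 8. This has degree ≥ 3, so divide by f(x) over F_11: 6x^4 + 8x^3 + 7x^2 + 10x + 8 = (6x + 7)·(x^3 + 2x^2 + 7) + (4x^2 + x + 3). Hence a·b ≡ 4x^2 + x + 3 (mod f). (F_11[x]/(f) is a field with 11^3 = 1331 elements since f is irreducible of degree 3.)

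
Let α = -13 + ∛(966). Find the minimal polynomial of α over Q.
m_α(x) = x^3 + 39x^2 + 507x + 1231

Set β = α + 13 = ∛(966), so β^3 = 966. Then (α + 13)^3 - 966 = 0, i.e. α is a root of g(x) = (x + 13)^3 - 966 = x^3 + 39x^2 + 507x + 1231. Since g(x) = h(x + 13) where h(x) = x^3 - 966, and h is irreducible over Q (because 966 is not a perfect cube, so h has no rational root, and a monic cubic with no rational root is irreducible), g is also irreducible (irreducibility is preserved under the substitution x → x + 13). Hence m_α(x) = x^3 + 39x^2 + 507x + 1231.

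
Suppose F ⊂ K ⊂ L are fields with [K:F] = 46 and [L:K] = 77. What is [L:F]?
[L:F] = 3542

The tower law says that for any tower of field extensions F ⊂ K ⊂ L with finite degrees, [L:F] = [L:K] · [K:F]. Here this gives [L:F] = 77 · 46 = 3542.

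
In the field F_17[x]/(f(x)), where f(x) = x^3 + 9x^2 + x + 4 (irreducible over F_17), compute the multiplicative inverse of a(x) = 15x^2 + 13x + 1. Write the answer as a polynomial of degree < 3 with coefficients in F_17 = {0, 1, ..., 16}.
a(x)^(-1) ≡ x^2 + 13x + 4 (mod f(x))

Since f is irreducible over F_17, F_17[x]/(f) is a field and a(x) ≠ 0 has an inverse. Apply the extended Euclidean algorithm to f(x) and a(x) in F_17[x]: f(x) = (8x + 5)·a(x) + (13x + 16);  a(x) = (9x + 3)·(13x + 16) + (4). The last nonzero remainder is the constant 4 = gcd(f, a) in F_17. Back-substituting through the division chain expresses 4 = s(x)·a(x) + t(x)·f(x) with s(x) ≡ 4x^2 + x + 16 (mod f), so (4x^2 + x + 16)·a(x) ≡ 4 (mod f). Multiplying by 4^(-1) ≡ 13 in F_17 gives a(x)^(-1) ≡ 13·(4x^2 + x + 16) ≡ x^2 + 13x + 4 (mod f). Check: (15x^2 + 13x + 1)·(x^2 + 13x + 4) = 15x^4 + 4x^3 + 9x^2 + 14x + 4 ≡ 1 (mod x^3 + 9x^2 + x + 4).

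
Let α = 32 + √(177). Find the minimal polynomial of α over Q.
m_α(x) = x^2 - 64x + 847

From α - 32 = √(177), squaring gives (α - 32)^2 = 177, i.e. α^2 - 64α + 1024 = 177, so α^2 - 64α + 847 = 0. The discriminant of x^2 - 64x + 847 is (-64)^2 - 4·(847) = 4096 - 3388 = 708, and 4·(177) is not a perfect square in Q since 177 is squarefree and ≠ 1. Hence x^2 - 64x + 847 is irreducible over Q and is the minimal polynomial of α.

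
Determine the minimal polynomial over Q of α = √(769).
m_α(x) = x^2 - 769

α satisfies α^2 - 769 = 0, so x^2 - 769 annihilates α. Since d = 769 is squarefree and ≠ 1, it is not a perfect square in Q, so x^2 - 769 has no rational root and is therefore irreducible over Q (a degree-2 polynomial over a field is irreducible iff it has no root). Hence m_α(x) = x^2 - 769.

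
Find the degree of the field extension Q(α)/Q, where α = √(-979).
[Q(α):Q] = 2

[Q(α):Q] equals the degree of the minimal polynomial of α. Here α^2 = -979 and x^2 + 979 is irreducible (d = -979 is squarefree, ≠ 1, hence not a square), so deg(m_α) = 2. Thus [Q(α):Q] = 2.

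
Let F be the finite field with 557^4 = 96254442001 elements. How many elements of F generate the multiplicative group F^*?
There are φ(96254442000) = 22892544000 primitive elements

F_q^* is cyclic of order q - 1 = 96254442000. A cyclic group of order m has exactly φ(m) generators. Here m = 96254442000 = 2^4 · 3^2 · 5^3 · 17 · 31 · 73 · 139, so the number of primitive elements is φ(96254442000) = 22892544000.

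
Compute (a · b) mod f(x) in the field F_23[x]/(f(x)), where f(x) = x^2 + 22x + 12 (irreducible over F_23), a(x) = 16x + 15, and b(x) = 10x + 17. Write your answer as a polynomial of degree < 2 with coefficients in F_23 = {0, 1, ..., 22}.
a · b ≡ 7x + 14 (mod f(x))

Multiply in F_23[x]: a(x)·b(x) = (16x + 15)·(10x + 17) = 22x^2 + 8x + 2. This has degree ≥ 2, so divide by f(x) over F_23: 22x^2 + 8x + 2 = (22)·(x^2 + 22x + 12) + (7x + 14). Hence a·b ≡ 7x + 14 (mod f). (F_23[x]/(f) is a field with 23^2 = 529 elements since f is irreducible of degree 2.)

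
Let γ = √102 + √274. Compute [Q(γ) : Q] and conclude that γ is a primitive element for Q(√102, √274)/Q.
[Q(γ) : Q] = 4 (equivalently, Q(γ) = Q(√102, √274))

Obviously Q(γ) ⊆ Q(√102, √274), and [Q(√102, √274):Q] = 4 (since 102, 274 are distinct squarefree integers > 1 with 27948 not a perfect square). To show equality we compute the minimal polynomial of γ. From γ = √102 + √274: γ^2 = 102 + 2√(27948) + 274 = 376 + 2√(27948), so γ^2 - 376 = 2√(27948); squaring, (γ^2 - 376)^2 = 4·27948, i.e. γ^4 - 752γ^2 + 141376 - 111792 = 0, i.e. γ^4 - 752γ^2 + 29584 = 0. So γ is a root of x^4 - 752x^2 + 29584. This polynomial is irreducible over Q: it has no rational root (each ±√102 ± √274 is irrational), and any factorization into two quadratics over Q would force √(27948) ∈ Q (pairing opposite roots) or √102, √274 ∈ Q (other pairings), all impossible. Hence [Q(γ):Q] = 4 = [Q(√102, √274):Q], so Q(γ) = Q(√102, √274).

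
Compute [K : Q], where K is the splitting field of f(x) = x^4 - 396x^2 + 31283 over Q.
[K : Q] = 4

Solving the quadratic in x^2: x^2 = (396 ± √(396^2 - 4·31283))/2 = (396 ± √31684)/2 = (396 ± 178)/2, giving x^2 = 287 or x^2 = 109. So f(x) = (x^2 - 287)(x^2 - 109) and the roots of f are ±√287, ±√109. Hence the splitting field is K = Q(√287, √109). Since 287 and 109 are distinct squarefree integers > 1, their product 31283 is not a perfect square, so √109 ∉ Q(√287). By the tower law [K:Q] = [Q(√287,√109):Q(√287)] · [Q(√287):Q] = 2 · 2 = 4.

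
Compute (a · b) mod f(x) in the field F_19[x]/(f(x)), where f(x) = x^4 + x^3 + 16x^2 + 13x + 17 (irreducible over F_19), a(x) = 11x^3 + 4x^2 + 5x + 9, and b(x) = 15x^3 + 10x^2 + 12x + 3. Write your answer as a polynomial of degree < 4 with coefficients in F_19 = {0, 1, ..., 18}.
a · b ≡ 2x^3 + 16x^2 + 14x (mod f(x))

Multiply in F_19[x]: a(x)·b(x) = (11x^3 + 4x^2 + 5x + 9)·(15x^3 + 10x^2 + 12x + 3) = 13x^6 + 18x^5 + 10x^2 + 9x + 8. This has degree ≥ 4, so divide by f(x) over F_19: 13x^6 + 18x^5 + 10x^2 + 9x + 8 = (13x^2 + 5x + 15)·(x^4 + x^3 + 16x^2 + 13x + 17) + (2x^3 + 16x^2 + 14x). Hence a·b ≡ 2x^3 + 16x^2 + 14x (mod f). (F_19[x]/(f) is a field with 19^4 = 130321 elements since f is irreducible of degree 4.)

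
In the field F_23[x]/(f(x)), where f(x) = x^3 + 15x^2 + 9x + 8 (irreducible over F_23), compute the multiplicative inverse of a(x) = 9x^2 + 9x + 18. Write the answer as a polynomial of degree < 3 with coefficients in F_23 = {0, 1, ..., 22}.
a(x)^(-1) ≡ 8x^2 + 15x + 12 (mod f(x))

Since f is irreducible over F_23, F_23[x]/(f) is a field and a(x) ≠ 0 has an inverse. Apply the extended Euclidean algorithm to f(x) and a(x) in F_23[x]: f(x) = (18x + 22)·a(x) + (16x + 3);  a(x) = (2x + 16)·(16x + 3) + (16). The last nonzero remainder is the constant 16 = gcd(f, a) in F_23. Back-substituting through the division chain expresses 16 = s(x)·a(x) + t(x)·f(x) with s(x) ≡ 13x^2 + 10x + 8 (mod f), so (13x^2 + 10x + 8)·a(x) ≡ 16 (mod f). Multiplying by 16^(-1) ≡ 13 in F_23 gives a(x)^(-1) ≡ 13·(13x^2 + 10x + 8) ≡ 8x^2 + 15x + 12 (mod f). Check: (9x^2 + 9x + 18)·(8x^2 + 15x + 12) = 3x^4 + 19x^2 + 10x + 9 ≡ 1 (mod x^3 + 15x^2 + 9x + 8).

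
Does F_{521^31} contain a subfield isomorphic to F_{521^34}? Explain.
No: F_{521^34} is not a subfield of F_{521^31}

F_{p^m} embeds in F_{p^n} iff m | n. Here 34 ∤ 31 (since 31 = 0·34 + 31 with remainder 31 ≠ 0), so F_{521^34} is not a subfield of F_{521^31}. Equivalently: if it were, the tower law would give 34 = [F_{521^34}:F_521] dividing [F_{521^31}:F_521] = 31, contradiction.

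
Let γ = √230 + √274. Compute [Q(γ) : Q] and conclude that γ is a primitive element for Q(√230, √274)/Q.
[Q(γ) : Q] = 4 (equivalently, Q(γ) = Q(√230, √274))

Obviously Q(γ) ⊆ Q(√230, √274), and [Q(√230, √274):Q] = 4 (since 230, 274 are distinct squarefree integers > 1 with 63020 not a perfect square). To show equality we compute the minimal polynomial of γ. From γ = √230 + √274: γ^2 = 230 + 2√(63020) + 274 = 504 + 2√(63020), so γ^2 - 504 = 2√(63020); squaring, (γ^2 - 504)^2 = 4·63020, i.e. γ^4 - 1008γ^2 + 254016 - 252080 = 0, i.e. γ^4 - 1008γ^2 + 1936 = 0. So γ is a root of x^4 - 1008x^2 + 1936. This polynomial is irreducible over Q: it has no rational root (each ±√230 ± √274 is irrational), and any factorization into two quadratics over Q would force √(63020) ∈ Q (pairing opposite roots) or √230, √274 ∈ Q (other pairings), all impossible. Hence [Q(γ):Q] = 4 = [Q(√230, √274):Q], so Q(γ) = Q(√230, √274).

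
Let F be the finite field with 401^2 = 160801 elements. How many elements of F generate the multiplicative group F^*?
There are φ(160800) = 42240 primitive elements

F_q^* is cyclic of order q - 1 = 160800. A cyclic group of order m has exactly φ(m) generators. Here m = 160800 = 2^5 · 3 · 5^2 · 67, so the number of primitive elements is φ(160800) = 42240.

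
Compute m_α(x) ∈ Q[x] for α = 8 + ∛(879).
m_α(x) = x^3 - 24x^2 + 192x - 1391

Set β = α - 8 = ∛(879), so β^3 = 879. Then (α - 8)^3 - 879 = 0, i.e. α is a root of g(x) = (x - 8)^3 - 879 = x^3 - 24x^2 + 192x - 1391. Since g(x) = h(x - 8) where h(x) = x^3 - 879, and h is irreducible over Q (because 879 is not a perfect cube, so h has no rational root, and a monic cubic with no rational root is irreducible), g is also irreducible (irreducibility is preserved under the substitution x → x - 8). Hence m_α(x) = x^3 - 24x^2 + 192x - 1391.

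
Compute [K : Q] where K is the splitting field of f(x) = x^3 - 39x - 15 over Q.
[K : Q] = 6

By the rational root test, any rational root of the monic integer polynomial f(x) = x^3 - 39x - 15 must be an integer dividing the constant term -15, i.e. one of ±{1, 3, 5, 15}. Evaluating: f(1) = -53, f(-1) = 23, f(3) = -105, f(-3) = 75, f(5) = -85, f(-5) = 55, f(15) = 2775, f(-15) = -2805; none is 0, so f has no rational root and is therefore irreducible over Q (a cubic with no linear factor over a field is irreducible). For an irreducible cubic, the Galois group is A_3 or S_3 according as the discriminant disc(f) = -4a^3 - 27b^2 = -4·(-39)^3 - 27·(-15)^2 = 231201 is or is not a square in Q. Here disc(f) = 231201 is not a perfect square in Q, so the Galois group of f over Q is not contained in A_3 and must be all of S_3. The splitting field has degree |S_3| = 6 over Q, so [K : Q] = 6.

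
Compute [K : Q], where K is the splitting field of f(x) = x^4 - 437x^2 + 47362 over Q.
[K : Q] = 4

Solving the quadratic in x^2: x^2 = (437 ± √(437^2 - 4·47362))/2 = (437 ± √1521)/2 = (437 ± 39)/2, giving x^2 = 199 or x^2 = 238. So f(x) = (x^2 - 199)(x^2 - 238) and the roots of f are ±√199, ±√238. Hence the splitting field is K = Q(√199, √238). Since 199 and 238 are distinct squarefree integers > 1, their product 47362 is not a perfect square, so √238 ∉ Q(√199). By the tower law [K:Q] = [Q(√199,√238):Q(√199)] · [Q(√199):Q] = 2 · 2 = 4.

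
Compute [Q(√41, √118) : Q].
[Q(√41, √118) : Q] = 4

[Q(√41):Q] = 2 (min poly x^2 - 41, irreducible since 41 is squarefree > 1). For the top step, suppose √118 ∈ Q(√41), say √118 = c + d√41 with c, d ∈ Q. Squaring: 118 = c^2 + 41d^2 + 2cd√41. Since √41 ∉ Q this forces 2cd = 0. If d = 0 then √118 = c ∈ Q, contradicting 118 squarefree > 1. If c = 0 then 118 = 41d^2, so 41·118 = (41d)^2 is a perfect square in Q — but 41·118 = 4838 is not a perfect square (since 41 and 118 are distinct squarefree integers). Contradiction. Hence √118 ∉ Q(√41), so x^2 - 118 stays irreducible over Q(√41) and [Q(√41, √118) : Q(√41)] = 2. By the tower law, [Q(√41, √118) : Q] = 2 · 2 = 4.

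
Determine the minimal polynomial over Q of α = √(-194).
m_α(x) = x^2 + 194

α satisfies α^2 + 194 = 0, so x^2 + 194 annihilates α. Since d = -194 is squarefree and ≠ 1, it is not a perfect square in Q, so x^2 + 194 has no rational root and is therefore irreducible over Q (a degree-2 polynomial over a field is irreducible iff it has no root). Hence m_α(x) = x^2 + 194.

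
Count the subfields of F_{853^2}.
F_{853^2} has 2 subfields

The subfields of F_{p^n} are exactly the fields F_{p^d} for d | n (each is the fixed field of the unique index-d subgroup of Gal(F_{p^n}/F_p) ≅ Z/nZ). The divisors of n = 2 are {1, 2}, giving 2 subfields: F_{853^1}, F_{853^2}.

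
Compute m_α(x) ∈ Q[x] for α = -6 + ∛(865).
m_α(x) = x^3 + 18x^2 + 108x - 649

Set β = α + 6 = ∛(865), so β^3 = 865. Then (α + 6)^3 - 865 = 0, i.e. α is a root of g(x) = (x + 6)^3 - 865 = x^3 + 18x^2 + 108x - 649. Since g(x) = h(x + 6) where h(x) = x^3 - 865, and h is irreducible over Q (because 865 is not a perfect cube, so h has no rational root, and a monic cubic with no rational root is irreducible), g is also irreducible (irreducibility is preserved under the substitution x → x + 6). Hence m_α(x) = x^3 + 18x^2 + 108x - 649.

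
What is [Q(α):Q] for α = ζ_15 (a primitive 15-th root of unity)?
[Q(α):Q] = 8

The minimal polynomial of ζ_15 over Q is the 15-th cyclotomic polynomial Φ_15(x), which is irreducible over Q and has degree φ(15) = 8. Hence [Q(α):Q] = φ(15) = 8.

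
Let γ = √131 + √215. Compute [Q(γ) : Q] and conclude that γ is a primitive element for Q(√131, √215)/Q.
[Q(γ) : Q] = 4 (equivalently, Q(γ) = Q(√131, √215))

Obviously Q(γ) ⊆ Q(√131, √215), and [Q(√131, √215):Q] = 4 (since 131, 215 are distinct squarefree integers > 1 with 28165 not a perfect square). To show equality we compute the minimal polynomial of γ. From γ = √131 + √215: γ^2 = 131 + 2√(28165) + 215 = 346 + 2√(28165), so γ^2 - 346 = 2√(28165); squaring, (γ^2 - 346)^2 = 4·28165, i.e. γ^4 - 692γ^2 + 119716 - 112660 = 0, i.e. γ^4 - 692γ^2 + 7056 = 0. So γ is a root of x^4 - 692x^2 + 7056. This polynomial is irreducible over Q: it has no rational root (each ±√131 ± √215 is irrational), and any factorization into two quadratics over Q would force √(28165) ∈ Q (pairing opposite roots) or √131, √215 ∈ Q (other pairings), all impossible. Hence [Q(γ):Q] = 4 = [Q(√131, √215):Q], so Q(γ) = Q(√131, √215).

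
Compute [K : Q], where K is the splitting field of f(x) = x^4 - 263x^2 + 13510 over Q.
[K : Q] = 4

Solving the quadratic in x^2: x^2 = (263 ± √(263^2 - 4·13510))/2 = (263 ± √15129)/2 = (263 ± 123)/2, giving x^2 = 70 or x^2 = 193. So f(x) = (x^2 - 70)(x^2 - 193) and the roots of f are ±√70, ±√193. Hence the splitting field is K = Q(√70, √193). Since 70 and 193 are distinct squarefree integers > 1, their product 13510 is not a perfect square, so √193 ∉ Q(√70). By the tower law [K:Q] = [Q(√70,√193):Q(√70)] · [Q(√70):Q] = 2 · 2 = 4.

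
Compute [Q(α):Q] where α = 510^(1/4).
[Q(α):Q] = 4

α is a root of x^4 - 510. By Eisenstein's criterion at the prime p = 2 (which divides the constant term 510 but p^2 = 4 does not, since 510 is squarefree), x^4 - 510 is irreducible over Q. Hence [Q(α):Q] = 4.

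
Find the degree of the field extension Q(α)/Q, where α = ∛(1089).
[Q(α):Q] = 3

The minimal polynomial of α is x^3 - 1089, irreducible over Q since 1089 is not a perfect cube (so x^3 - 1089 has no rational root). Hence [Q(α):Q] = deg(m_α) = 3.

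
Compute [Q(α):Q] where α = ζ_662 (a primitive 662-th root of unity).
[Q(α):Q] = 330

The minimal polynomial of ζ_662 over Q is the 662-th cyclotomic polynomial Φ_662(x), which is irreducible over Q and has degree φ(662) = 330. Hence [Q(α):Q] = φ(662) = 330.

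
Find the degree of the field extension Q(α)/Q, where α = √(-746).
[Q(α):Q] = 2

[Q(α):Q] equals the degree of the minimal polynomial of α. Here α^2 = -746 and x^2 + 746 is irreducible (d = -746 is squarefree, ≠ 1, hence not a square), so deg(m_α) = 2. Thus [Q(α):Q] = 2.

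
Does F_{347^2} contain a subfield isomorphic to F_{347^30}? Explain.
No: F_{347^30} is not a subfield of F_{347^2}

F_{p^m} embeds in F_{p^n} iff m | n. Here 30 ∤ 2 (since 2 = 0·30 + 2 with remainder 2 ≠ 0), so F_{347^30} is not a subfield of F_{347^2}. Equivalently: if it were, the tower law would give 30 = [F_{347^30}:F_347] dividing [F_{347^2}:F_347] = 2, contradiction.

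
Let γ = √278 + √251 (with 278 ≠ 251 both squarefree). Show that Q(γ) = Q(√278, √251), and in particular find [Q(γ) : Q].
[Q(γ) : Q] = 4 (equivalently, Q(γ) = Q(√278, √251))

Obviously Q(γ) ⊆ Q(√278, √251), and [Q(√278, √251):Q] = 4 (since 278, 251 are distinct squarefree integers > 1 with 69778 not a perfect square). To show equality we compute the minimal polynomial of γ. From γ = √278 + √251: γ^2 = 278 + 2√(69778) + 251 = 529 + 2√(69778), so γ^2 - 529 = 2√(69778); squaring, (γ^2 - 529)^2 = 4·69778, i.e. γ^4 - 1058γ^2 + 279841 - 279112 = 0, i.e. γ^4 - 1058γ^2 + 729 = 0. So γ is a root of x^4 - 1058x^2 + 729. This polynomial is irreducible over Q: it has no rational root (each ±√278 ± √251 is irrational), and any factorization into two quadratics over Q would force √(69778) ∈ Q (pairing opposite roots) or √278, √251 ∈ Q (other pairings), all impossible. Hence [Q(γ):Q] = 4 = [Q(√278, √251):Q], so Q(γ) = Q(√278, √251).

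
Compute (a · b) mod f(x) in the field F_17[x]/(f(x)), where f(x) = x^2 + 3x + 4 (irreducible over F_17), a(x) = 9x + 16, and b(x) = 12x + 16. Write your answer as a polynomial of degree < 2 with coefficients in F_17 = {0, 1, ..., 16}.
a · b ≡ 12x + 11 (mod f(x))

Multiply in F_17[x]: a(x)·b(x) = (9x + 16)·(12x + 16) = 6x^2 + 13x + 1. This has degree ≥ 2, so divide by f(x) over F_17: 6x^2 + 13x + 1 = (6)·(x^2 + 3x + 4) + (12x + 11). Hence a·b ≡ 12x + 11 (mod f). (F_17[x]/(f) is a field with 17^2 = 289 elements since f is irreducible of degree 2.)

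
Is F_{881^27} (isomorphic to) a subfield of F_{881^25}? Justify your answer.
No: F_{881^27} is not a subfield of F_{881^25}

F_{p^m} embeds in F_{p^n} iff m | n. Here 27 ∤ 25 (since 25 = 0·27 + 25 with remainder 25 ≠ 0), so F_{881^27} is not a subfield of F_{881^25}. Equivalently: if it were, the tower law would give 27 = [F_{881^27}:F_881] dividing [F_{881^25}:F_881] = 25, contradiction.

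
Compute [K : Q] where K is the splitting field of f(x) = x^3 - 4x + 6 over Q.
[K : Q] = 6

By the rational root test, any rational root of the monic integer polynomial f(x) = x^3 - 4x + 6 must be an integer dividing the constant term 6, i.e. one of ±{1, 2, 3, 6}. Evaluating: f(1) = 3, f(-1) = 9, f(2) = 6, f(-2) = 6, f(3) = 21, f(-3) = -9, f(6) = 198, f(-6) = -186; none is 0, so f has no rational root and is therefore irreducible over Q (a cubic with no linear factor over a field is irreducible). For an irreducible cubic, the Galois group is A_3 or S_3 according as the discriminant disc(f) = -4a^3 - 27b^2 = -4·(-4)^3 - 27·(6)^2 = -716 is or is not a square in Q. Here disc(f) = -716 is not a perfect square in Q, so the Galois group of f over Q is not contained in A_3 and must be all of S_3. The splitting field has degree |S_3| = 6 over Q, so [K : Q] = 6.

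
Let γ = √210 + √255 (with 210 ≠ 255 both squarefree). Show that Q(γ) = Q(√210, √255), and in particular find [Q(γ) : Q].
[Q(γ) : Q] = 4 (equivalently, Q(γ) = Q(√210, √255))

Obviously Q(γ) ⊆ Q(√210, √255), and [Q(√210, √255):Q] = 4 (since 210, 255 are distinct squarefree integers > 1 with 53550 not a perfect square). To show equality we compute the minimal polynomial of γ. From γ = √210 + √255: γ^2 = 210 + 2√(53550) + 255 = 465 + 2√(53550), so γ^2 - 465 = 2√(53550); squaring, (γ^2 - 465)^2 = 4·53550, i.e. γ^4 - 930γ^2 + 216225 - 214200 = 0, i.e. γ^4 - 930γ^2 + 2025 = 0. So γ is a root of x^4 - 930x^2 + 2025. This polynomial is irreducible over Q: it has no rational root (each ±√210 ± √255 is irrational), and any factorization into two quadratics over Q would force √(53550) ∈ Q (pairing opposite roots) or √210, √255 ∈ Q (other pairings), all impossible. Hence [Q(γ):Q] = 4 = [Q(√210, √255):Q], so Q(γ) = Q(√210, √255).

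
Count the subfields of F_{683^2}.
F_{683^2} has 2 subfields

The subfields of F_{p^n} are exactly the fields F_{p^d} for d | n (each is the fixed field of the unique index-d subgroup of Gal(F_{p^n}/F_p) ≅ Z/nZ). The divisors of n = 2 are {1, 2}, giving 2 subfields: F_{683^1}, F_{683^2}.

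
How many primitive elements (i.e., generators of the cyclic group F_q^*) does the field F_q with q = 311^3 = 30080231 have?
There are φ(30080230) = 11028960 primitive elements

F_q^* is cyclic of order q - 1 = 30080230. A cyclic group of order m has exactly φ(m) generators. Here m = 30080230 = 2 · 5 · 19 · 31 · 5107, so the number of primitive elements is φ(30080230) = 11028960.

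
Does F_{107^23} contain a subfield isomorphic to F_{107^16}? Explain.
No: F_{107^16} is not a subfield of F_{107^23}

F_{p^m} embeds in F_{p^n} iff m | n. Here 16 ∤ 23 (since 23 = 1·16 + 7 with remainder 7 ≠ 0), so F_{107^16} is not a subfield of F_{107^23}. Equivalently: if it were, the tower law would give 16 = [F_{107^16}:F_107] dividing [F_{107^23}:F_107] = 23, contradiction.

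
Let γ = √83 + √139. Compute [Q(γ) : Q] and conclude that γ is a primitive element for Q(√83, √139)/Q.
[Q(γ) : Q] = 4 (equivalently, Q(γ) = Q(√83, √139))

Obviously Q(γ) ⊆ Q(√83, √139), and [Q(√83, √139):Q] = 4 (since 83, 139 are distinct squarefree integers > 1 with 11537 not a perfect square). To show equality we compute the minimal polynomial of γ. From γ = √83 + √139: γ^2 = 83 + 2√(11537) + 139 = 222 + 2√(11537), so γ^2 - 222 = 2√(11537); squaring, (γ^2 - 222)^2 = 4·11537, i.e. γ^4 - 444γ^2 + 49284 - 46148 = 0, i.e. γ^4 - 444γ^2 + 3136 = 0. So γ is a root of x^4 - 444x^2 + 3136. This polynomial is irreducible over Q: it has no rational root (each ±√83 ± √139 is irrational), and any factorization into two quadratics over Q would force √(11537) ∈ Q (pairing opposite roots) or √83, √139 ∈ Q (other pairings), all impossible. Hence [Q(γ):Q] = 4 = [Q(√83, √139):Q], so Q(γ) = Q(√83, √139).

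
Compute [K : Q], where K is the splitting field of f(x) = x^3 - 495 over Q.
[K : Q] = 6

The roots of x^3 - 495 are ∛495, ω∛495, ω^2∛495 where ω = e^(2πi/3) is a primitive cube root of unity, so K = Q(∛495, ω). Now [Q(∛495):Q] = 3 (since 495 is not a perfect cube, x^3 - 495 is irreducible) and [Q(ω):Q] = 2. Both 2 and 3 divide [K:Q], and [K:Q] ≤ 3·2 = 6, so [K:Q] = 6. (Equivalently: Q(∛495) ⊂ R but ω ∉ R, so [K : Q(∛495)] = 2.)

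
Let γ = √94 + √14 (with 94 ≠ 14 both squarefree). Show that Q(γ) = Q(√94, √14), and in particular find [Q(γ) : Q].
[Q(γ) : Q] = 4 (equivalently, Q(γ) = Q(√94, √14))

Obviously Q(γ) ⊆ Q(√94, √14), and [Q(√94, √14):Q] = 4 (since 94, 14 are distinct squarefree integers > 1 with 1316 not a perfect square). To show equality we compute the minimal polynomial of γ. From γ = √94 + √14: γ^2 = 94 + 2√(1316) + 14 = 108 + 2√(1316), so γ^2 - 108 = 2√(1316); squaring, (γ^2 - 108)^2 = 4·1316, i.e. γ^4 - 216γ^2 + 11664 - 5264 = 0, i.e. γ^4 - 216γ^2 + 6400 = 0. So γ is a root of x^4 - 216x^2 + 6400. This polynomial is irreducible over Q: it has no rational root (each ±√94 ± √14 is irrational), and any factorization into two quadratics over Q would force √(1316) ∈ Q (pairing opposite roots) or √94, √14 ∈ Q (other pairings), all impossible. Hence [Q(γ):Q] = 4 = [Q(√94, √14):Q], so Q(γ) = Q(√94, √14).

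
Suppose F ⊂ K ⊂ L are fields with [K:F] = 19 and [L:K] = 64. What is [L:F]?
[L:F] = 1216

The tower law says that for any tower of field extensions F ⊂ K ⊂ L with finite degrees, [L:F] = [L:K] · [K:F]. Here this gives [L:F] = 64 · 19 = 1216.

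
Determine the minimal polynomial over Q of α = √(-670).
m_α(x) = x^2 + 670

α satisfies α^2 + 670 = 0, so x^2 + 670 annihilates α. Since d = -670 is squarefree and ≠ 1, it is not a perfect square in Q, so x^2 + 670 has no rational root and is therefore irreducible over Q (a degree-2 polynomial over a field is irreducible iff it has no root). Hence m_α(x) = x^2 + 670.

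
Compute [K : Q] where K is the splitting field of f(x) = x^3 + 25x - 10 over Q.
[K : Q] = 6

By the rational root test, any rational root of the monic integer polynomial f(x) = x^3 + 25x - 10 must be an integer dividing the constant term -10, i.e. one of ±{1, 2, 5, 10}. Evaluating: f(1) = 16, f(-1) = -36, f(2) = 48, f(-2) = -68, f(5) = 240, f(-5) = -260, f(10) = 1240, f(-10) = -1260; none is 0, so f has no rational root and is therefore irreducible over Q (a cubic with no linear factor over a field is irreducible). For an irreducible cubic, the Galois group is A_3 or S_3 according as the discriminant disc(f) = -4a^3 - 27b^2 = -4·(25)^3 - 27·(-10)^2 = -65200 is or is not a square in Q. Here disc(f) = -65200 is not a perfect square in Q, so the Galois group of f over Q is not contained in A_3 and must be all of S_3. The splitting field has degree |S_3| = 6 over Q, so [K : Q] = 6.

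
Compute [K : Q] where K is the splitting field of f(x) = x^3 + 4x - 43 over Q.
[K : Q] = 6

By the rational root test, any rational root of the monic integer polynomial f(x) = x^3 + 4x - 43 must be an integer dividing the constant term -43, i.e. one of ±{1, 43}. Evaluating: f(1) = -38, f(-1) = -48, f(43) = 79636, f(-43) = -79722; none is 0, so f has no rational root and is therefore irreducible over Q (a cubic with no linear factor over a field is irreducible). For an irreducible cubic, the Galois group is A_3 or S_3 according as the discriminant disc(f) = -4a^3 - 27b^2 = -4·(4)^3 - 27·(-43)^2 = -50179 is or is not a square in Q. Here disc(f) = -50179 is not a perfect square in Q, so the Galois group of f over Q is not contained in A_3 and must be all of S_3. The splitting field has degree |S_3| = 6 over Q, so [K : Q] = 6.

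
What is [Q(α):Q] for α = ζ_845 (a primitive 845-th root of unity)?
[Q(α):Q] = 624

The minimal polynomial of ζ_845 over Q is the 845-th cyclotomic polynomial Φ_845(x), which is irreducible over Q and has degree φ(845) = 624. Hence [Q(α):Q] = φ(845) = 624.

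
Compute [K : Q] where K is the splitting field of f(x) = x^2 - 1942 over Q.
[K : Q] = 2

f(x) = x^2 - 1942 factors as (x - √1942)(x + √1942). The splitting field is K = Q(√1942). Since 1942 is squarefree and > 1, it is not a perfect square, so x^2 - 1942 is irreducible over Q and [Q(√1942) : Q] = 2. Hence [K : Q] = 2.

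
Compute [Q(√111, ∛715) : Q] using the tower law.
[Q(√111, ∛715) : Q] = 6

Let L = Q(√111, ∛715). Since Q(√111) ⊂ L and [Q(√111):Q] = 2, the tower law gives 2 | [L:Q]. Likewise Q(∛715) ⊂ L with [Q(∛715):Q] = 3 (because 715 is not a perfect cube), so 3 | [L:Q]. As gcd(2,3) = 1, [L:Q] is divisible by 6. Conversely L is generated over Q by √111 and ∛715, so [L:Q] ≤ 2·3 = 6. Therefore [Q(√111, ∛715) : Q] = 6.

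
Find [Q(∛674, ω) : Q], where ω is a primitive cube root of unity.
[Q(∛674, ω) : Q] = 6

[Q(∛674):Q] = 3 (min poly x^3 - 674, irreducible since 674 is not a perfect cube). [Q(ω):Q] = 2 (min poly x^2 + x + 1). Since Q(∛674) ⊂ R and ω ∉ R, we have ω ∉ Q(∛674), so x^2 + x + 1 remains irreducible over Q(∛674) and [Q(∛674, ω) : Q(∛674)] = 2. By the tower law, [Q(∛674, ω) : Q] = 3 · 2 = 6. (In fact Q(∛674, ω) is the splitting field of x^3 - 674 over Q.)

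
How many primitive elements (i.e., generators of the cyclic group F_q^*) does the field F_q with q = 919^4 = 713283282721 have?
There are φ(713283282720) = 163499212800 primitive elements

F_q^* is cyclic of order q - 1 = 713283282720. A cyclic group of order m has exactly φ(m) generators. Here m = 713283282720 = 2^5 · 3^3 · 5 · 17 · 23 · 37 · 101 · 113, so the number of primitive elements is φ(713283282720) = 163499212800.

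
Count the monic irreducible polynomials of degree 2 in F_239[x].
There are 28441 monic irreducible polynomials of degree 2 over F_239

Each element of F_{239^2} that lies in no proper subfield is a root of exactly one monic irreducible of degree 2 over F_239, and each such polynomial has 2 distinct roots in F_{239^2}. By Möbius inversion the count is N_239(2) = (1/2) Σ_{d|2} μ(2/d) · 239^d = (1/2)(μ(2)·239^1 + μ(1)·239^2) = 56882/2 = 28441.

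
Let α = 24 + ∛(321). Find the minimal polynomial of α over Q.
m_α(x) = x^3 - 72x^2 + 1728x - 14145

Set β = α - 24 = ∛(321), so β^3 = 321. Then (α - 24)^3 - 321 = 0, i.e. α is a root of g(x) = (x - 24)^3 - 321 = x^3 - 72x^2 + 1728x - 14145. Since g(x) = h(x - 24) where h(x) = x^3 - 321, and h is irreducible over Q (because 321 is not a perfect cube, so h has no rational root, and a monic cubic with no rational root is irreducible), g is also irreducible (irreducibility is preserved under the substitution x → x - 24). Hence m_α(x) = x^3 - 72x^2 + 1728x - 14145.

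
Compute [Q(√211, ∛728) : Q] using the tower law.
[Q(√211, ∛728) : Q] = 6

Let L = Q(√211, ∛728). Since Q(√211) ⊂ L and [Q(√211):Q] = 2, the tower law gives 2 | [L:Q]. Likewise Q(∛728) ⊂ L with [Q(∛728):Q] = 3 (because 728 is not a perfect cube), so 3 | [L:Q]. As gcd(2,3) = 1, [L:Q] is divisible by 6. Conversely L is generated over Q by √211 and ∛728, so [L:Q] ≤ 2·3 = 6. Therefore [Q(√211, ∛728) : Q] = 6.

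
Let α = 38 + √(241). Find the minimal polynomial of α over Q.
m_α(x) = x^2 - 76x + 1203

From α - 38 = √(241), squaring gives (α - 38)^2 = 241, i.e. α^2 - 76α + 1444 = 241, so α^2 - 76α + 1203 = 0. The discriminant of x^2 - 76x + 1203 is (-76)^2 - 4·(1203) = 5776 - 4812 = 964, and 4·(241) is not a perfect square in Q since 241 is squarefree and ≠ 1. Hence x^2 - 76x + 1203 is irreducible over Q and is the minimal polynomial of α.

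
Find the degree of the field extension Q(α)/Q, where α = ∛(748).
[Q(α):Q] = 3

The minimal polynomial of α is x^3 - 748, irreducible over Q since 748 is not a perfect cube (so x^3 - 748 has no rational root). Hence [Q(α):Q] = deg(m_α) = 3.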